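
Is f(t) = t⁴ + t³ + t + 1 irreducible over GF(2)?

Check for roots in GF(2): f(0) = 1; f(1) = 0 → root.
f(1) = 0, so (t − 1) divides f(t); f is reducible.

No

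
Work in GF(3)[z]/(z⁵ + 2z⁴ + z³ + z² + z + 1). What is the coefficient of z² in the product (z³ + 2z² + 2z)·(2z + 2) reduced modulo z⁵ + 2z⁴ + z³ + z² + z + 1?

Multiply in GF(3)[z]: (z³ + 2z² + 2z)·(2z + 2) = 2z⁴ + 2z² + z.
Reduced: 2z⁴ + 2z² + z.

2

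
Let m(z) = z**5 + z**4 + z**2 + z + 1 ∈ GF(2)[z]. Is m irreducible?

Check for roots in GF(2): m(0) = 1; m(1) = 1.
No roots, so no linear factors.
Monic irreducibles of degree 2 over GF(2): z**2 + z + 1.
None of them divide m (all give nonzero remainder).
No irreducible factor of degree ≤ 2 exists, so m is irreducible over GF(2).

Yes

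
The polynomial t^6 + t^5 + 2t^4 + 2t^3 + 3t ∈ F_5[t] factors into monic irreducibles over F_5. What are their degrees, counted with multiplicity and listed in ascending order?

Write f(t) = t^6 + t^5 + 2t^4 + 2t^3 + 3t.
Roots in F_5: f(0) = 0 → root; f(1) = 4; f(2) = 0 → root; f(3) = 2; f(4) = 2.
Linear factors from roots: (t), (t + 3).
Complete factorization: f(t) = (t)·(t + 3)·(t^2 + 4t + 1)^2.
Factor degrees with multiplicity: 1 + 1 + 2 + 2 = 6.

1, 1, 2, 2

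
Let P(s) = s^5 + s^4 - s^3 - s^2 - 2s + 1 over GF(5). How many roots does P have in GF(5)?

0

Evaluate at each of the 5 elements of GF(5):
P(0) = 1; P(1) = 4; P(2) = 3; P(3) = 3; P(4) = 3.
No element is a root.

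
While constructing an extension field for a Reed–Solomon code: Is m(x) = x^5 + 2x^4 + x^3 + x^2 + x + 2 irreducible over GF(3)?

Yes

Check for roots in GF(3): m(0) = 2; m(1) = 2; m(2) = 2.
No roots, so no linear factors.
Monic irreducibles of degree 2 over GF(3): x^2 + 1, x^2 + x + 2, x^2 + 2x + 2.
None of them divide m (all give nonzero remainder).
No irreducible factor of degree ≤ 2 exists, so m is irreducible over GF(3).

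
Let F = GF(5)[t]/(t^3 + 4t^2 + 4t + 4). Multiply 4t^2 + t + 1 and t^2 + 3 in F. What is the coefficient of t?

2

Multiply in GF(5)[t]: (4t^2 + t + 1)·(t^2 + 3) = 4t^4 + t^3 + 3t^2 + 3t + 3.
Reduce using t^3 ≡ t^2 + t + 1 (mod t^3 + 4t^2 + 4t + 4).
Reduced: 2t^2 + 2t + 3.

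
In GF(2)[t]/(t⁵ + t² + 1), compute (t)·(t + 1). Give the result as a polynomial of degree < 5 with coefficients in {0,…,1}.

Multiply in GF(2)[t]: (t)·(t + 1) = t² + t.
Reduced: t² + t.

t^2 + t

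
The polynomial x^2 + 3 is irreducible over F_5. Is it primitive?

Write f(x) = x^2 + 3.
|GF(5^2)^×| = 5^2 − 1 = 24. Prime factorization: 24 = 2^3·3.
f is primitive ⇔ x has order 24 in GF(5)[x]/(f), i.e. x^(24/q) ≠ 1 for each prime q | 24.
x^(12) mod f = 4.
x^(8) mod f = 1
Since x^(8) = 1, the order of x divides 8 < 24; not primitive.

No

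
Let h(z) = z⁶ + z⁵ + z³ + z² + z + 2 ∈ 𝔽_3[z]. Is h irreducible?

Yes

Check for roots in 𝔽_3: h(0) = 2; h(1) = 1; h(2) = 1.
No roots, so no linear factors.
Monic irreducibles of degree 2 over GF(3): z² + 1, z² + z + 2, z² + 2z + 2.
None of them divide h (all give nonzero remainder).
Degree-3 irreducible divisors: test the 8 monic irreducibles of degree 3 over GF(3).
None of them divide h (all give nonzero remainder).
No irreducible factor of degree ≤ 3 exists, so h is irreducible over GF(3).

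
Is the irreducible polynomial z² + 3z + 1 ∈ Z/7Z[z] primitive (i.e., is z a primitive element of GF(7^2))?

No

Write f(z) = z² + 3z + 1.
|GF(7^2)^×| = 7^2 − 1 = 48. Prime factorization: 48 = 2^4·3.
f is primitive ⇔ z has order 48 in GF(7)[z]/(f), i.e. z^(48/q) ≠ 1 for each prime q | 48.
z^(24) mod f = 1
z^(16) mod f = 1
Since z^(24) = 1, the order of z divides 24 < 48; not primitive.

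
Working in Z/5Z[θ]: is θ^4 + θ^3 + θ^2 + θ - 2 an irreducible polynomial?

Yes

Write P(θ) = θ^4 + θ^3 + θ^2 + θ - 2.
Check for roots in Z/5Z: P(0) = 3; P(1) = 2; P(2) = 3; P(3) = 3; P(4) = 3.
No roots, so no linear factors.
Degree-2 irreducible divisors: test the 10 monic irreducibles of degree 2 over GF(5).
None of them divide P (all give nonzero remainder).
No irreducible factor of degree ≤ 2 exists, so P is irreducible over GF(5).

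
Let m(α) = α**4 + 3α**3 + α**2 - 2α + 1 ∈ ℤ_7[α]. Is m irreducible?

Yes

Check for roots in ℤ_7: m(0) = 1; m(1) = 4; m(2) = 6; m(3) = 5; m(4) = 2; m(5) = 1; m(6) = 2.
No roots, so no linear factors.
Degree-2 irreducible divisors: test the 21 monic irreducibles of degree 2 over GF(7).
None of them divide m (all give nonzero remainder).
No irreducible factor of degree ≤ 2 exists, so m is irreducible over GF(7).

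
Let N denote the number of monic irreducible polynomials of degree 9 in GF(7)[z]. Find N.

The number of monic irreducibles of degree 9 over GF(7) is (1/9)·Σ_{d∣9} μ(9/d) 7^d.
Divisors of 9: 1, 3, 9; μ(9/d) for each: 0, -1, 1.
Σ = − 7^3 + 7^9 = 40353264.
N = 40353264/9 = 4483696.

4483696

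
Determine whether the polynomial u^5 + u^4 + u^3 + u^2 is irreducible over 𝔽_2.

No

Write m(u) = u^5 + u^4 + u^3 + u^2.
Check for roots in 𝔽_2: m(0) = 0 → root; m(1) = 0 → root.
m(0) = 0, so (u) divides m(u); m is reducible.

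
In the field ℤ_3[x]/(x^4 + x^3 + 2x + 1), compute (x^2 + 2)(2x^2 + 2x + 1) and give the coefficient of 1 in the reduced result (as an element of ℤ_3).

Multiply in ℤ_3[x]: (x^2 + 2)·(2x^2 + 2x + 1) = 2x^4 + 2x^3 + 2x^2 + x + 2.
Reduce using x^4 ≡ 2x^3 + x + 2 (mod x^4 + x^3 + 2x + 1).
Reduced: 2x^2.

0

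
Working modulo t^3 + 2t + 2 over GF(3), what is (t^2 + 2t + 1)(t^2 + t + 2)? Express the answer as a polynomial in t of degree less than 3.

Multiply in GF(3)[t]: (t^2 + 2t + 1)·(t^2 + t + 2) = t^4 + 2t^2 + 2t + 2.
Reduce using t^3 ≡ t + 1 (mod t^3 + 2t + 2).
Reduced: 2.

2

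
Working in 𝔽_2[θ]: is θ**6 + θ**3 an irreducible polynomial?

Write m(θ) = θ**6 + θ**3.
Check for roots in 𝔽_2: m(0) = 0 → root; m(1) = 0 → root.
m(0) = 0, so (θ) divides m(θ); m is reducible.

No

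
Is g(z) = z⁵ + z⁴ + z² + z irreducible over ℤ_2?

Check for roots in ℤ_2: g(0) = 0 → root; g(1) = 0 → root.
g(0) = 0, so (z) divides g(z); g is reducible.

No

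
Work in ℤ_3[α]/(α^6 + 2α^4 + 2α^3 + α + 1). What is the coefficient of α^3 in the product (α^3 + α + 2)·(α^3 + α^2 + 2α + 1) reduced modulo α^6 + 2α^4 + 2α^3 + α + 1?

Multiply in ℤ_3[α]: (α^3 + α + 2)·(α^3 + α^2 + 2α + 1) = α^6 + α^5 + α^3 + α^2 + 2α + 2.
Reduce using α^6 ≡ α^4 + α^3 + 2α + 2 (mod α^6 + 2α^4 + 2α^3 + α + 1).
Reduced: α^5 + α^4 + 2α^3 + α^2 + α + 1.

2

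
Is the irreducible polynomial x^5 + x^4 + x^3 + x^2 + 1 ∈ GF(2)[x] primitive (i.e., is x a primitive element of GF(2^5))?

Yes

Write f(x) = x^5 + x^4 + x^3 + x^2 + 1.
|GF(2^5)^×| = 2^5 − 1 = 31. Prime factorization: 31 = 31.
f is primitive ⇔ x has order 31 in GF(2)[x]/(f), i.e. x^(31/q) ≠ 1 for each prime q | 31.
x^(1) mod f = x.
None equal 1, so x has full order 31; f is primitive.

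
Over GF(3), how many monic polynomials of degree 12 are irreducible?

The number of monic irreducibles of degree 12 over GF(3) is (1/12)·Σ_{d∣12} μ(12/d) 3^d.
Divisors of 12: 1, 2, 3, 4, 6, 12; μ(12/d) for each: 0, 1, 0, -1, -1, 1.
Σ = 3^2 − 3^4 − 3^6 + 3^12 = 530640.
N = 530640/12 = 44220.

44220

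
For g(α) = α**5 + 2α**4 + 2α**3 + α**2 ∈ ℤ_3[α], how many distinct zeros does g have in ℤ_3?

Evaluate at each of the 3 elements of ℤ_3:
g(0) = 0 → root; g(1) = 0 → root; g(2) = 0 → root.
Roots: {0, 1, 2}.

3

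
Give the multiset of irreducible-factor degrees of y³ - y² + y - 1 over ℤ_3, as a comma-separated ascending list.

1, 2

Write g(y) = y³ - y² + y - 1.
Roots in ℤ_3: g(0) = 2; g(1) = 0 → root; g(2) = 2.
Linear factors from roots: (y - 1).
Complete factorization: g(y) = (y - 1)·(y² + 1).
Factor degrees with multiplicity: 1 + 2 = 3.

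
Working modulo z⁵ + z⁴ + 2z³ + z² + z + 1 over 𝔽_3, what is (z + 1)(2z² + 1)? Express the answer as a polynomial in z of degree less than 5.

2z^3 + 2z^2 + z + 1

Multiply in 𝔽_3[z]: (z + 1)·(2z² + 1) = 2z³ + 2z² + z + 1.
Reduced: 2z³ + 2z² + z + 1.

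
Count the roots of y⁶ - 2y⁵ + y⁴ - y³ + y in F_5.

Write P(y) = y⁶ - 2y⁵ + y⁴ - y³ + y.
Evaluate at each of the 5 elements of F_5:
P(0) = 0 → root; P(1) = 0 → root; P(2) = 0 → root; P(3) = 0 → root; P(4) = 4.
Roots: {0, 1, 2, 3}.

4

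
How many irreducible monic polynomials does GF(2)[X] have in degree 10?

Gauss's count: N_{2}(10) = (1/10) Σ_{d|10} μ(10/d)·2^d.
Divisors of 10: 1, 2, 5, 10; μ(10/d) for each: 1, -1, -1, 1.
Σ = 2^1 − 2^2 − 2^5 + 2^10 = 990.
N = 990/10 = 99.

99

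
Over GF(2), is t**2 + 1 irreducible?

Write g(t) = t**2 + 1.
Check for roots in GF(2): g(0) = 1; g(1) = 0 → root.
g(1) = 0, so (t − 1) divides g(t); g is reducible.

No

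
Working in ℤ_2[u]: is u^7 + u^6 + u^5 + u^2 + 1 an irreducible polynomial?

Yes

Write m(u) = u^7 + u^6 + u^5 + u^2 + 1.
Check for roots in ℤ_2: m(0) = 1; m(1) = 1.
No roots, so no linear factors.
Monic irreducibles of degree 2 over GF(2): u^2 + u + 1.
None of them divide m (all give nonzero remainder).
Monic irreducibles of degree 3 over GF(2): u^3 + u + 1, u^3 + u^2 + 1.
None of them divide m (all give nonzero remainder).
No irreducible factor of degree ≤ 3 exists, so m is irreducible over GF(2).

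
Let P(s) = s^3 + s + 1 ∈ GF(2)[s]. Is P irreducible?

Check for roots in GF(2): P(0) = 1; P(1) = 1.
No roots. A degree-3 polynomial over a field with no linear factor is irreducible.

Yes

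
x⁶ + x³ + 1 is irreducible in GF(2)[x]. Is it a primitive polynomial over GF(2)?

No

Write f(x) = x⁶ + x³ + 1.
|GF(2^6)^×| = 2^6 − 1 = 63. Prime factorization: 63 = 3^2·7.
f is primitive ⇔ x has order 63 in GF(2)[x]/(f), i.e. x^(63/q) ≠ 1 for each prime q | 63.
x^(21) mod f = x³.
x^(9) mod f = 1
Since x^(9) = 1, the order of x divides 9 < 63; not primitive.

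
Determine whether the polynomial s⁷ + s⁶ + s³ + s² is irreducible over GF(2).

Write g(s) = s⁷ + s⁶ + s³ + s².
Check for roots in GF(2): g(0) = 0 → root; g(1) = 0 → root.
g(0) = 0, so (s) divides g(s); g is reducible.

No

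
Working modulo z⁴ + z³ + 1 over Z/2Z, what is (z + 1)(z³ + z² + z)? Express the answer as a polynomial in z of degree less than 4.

Multiply in Z/2Z[z]: (z + 1)·(z³ + z² + z) = z⁴ + z.
Reduce using z⁴ ≡ z³ + 1 (mod z⁴ + z³ + 1).
Reduced: z³ + z + 1.

z^3 + z + 1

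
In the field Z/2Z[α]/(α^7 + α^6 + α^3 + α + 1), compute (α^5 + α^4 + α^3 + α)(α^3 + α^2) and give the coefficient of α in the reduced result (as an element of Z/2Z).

0

Multiply in Z/2Z[α]: (α^5 + α^4 + α^3 + α)·(α^3 + α^2) = α^8 + α^5 + α^4 + α^3.
Reduce using α^7 ≡ α^6 + α^3 + α + 1 (mod α^7 + α^6 + α^3 + α + 1).
Reduced: α^6 + α^5 + α^2 + 1.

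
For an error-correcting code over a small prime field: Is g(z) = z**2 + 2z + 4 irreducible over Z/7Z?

Check for roots in Z/7Z: g(0) = 4; g(1) = 0 → root; g(2) = 5; g(3) = 5; g(4) = 0 → root; g(5) = 4; g(6) = 3.
g(1) = 0, so (z − 1) divides g(z); g is reducible.

No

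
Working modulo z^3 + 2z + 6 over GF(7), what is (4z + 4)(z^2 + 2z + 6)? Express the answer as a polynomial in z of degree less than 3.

5z^2 + 3z

Multiply in GF(7)[z]: (4z + 4)·(z^2 + 2z + 6) = 4z^3 + 5z^2 + 4z + 3.
Reduce using z^3 ≡ 5z + 1 (mod z^3 + 2z + 6).
Reduced: 5z^2 + 3z.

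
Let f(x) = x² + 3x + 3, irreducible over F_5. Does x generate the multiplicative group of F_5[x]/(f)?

|GF(5^2)^×| = 5^2 − 1 = 24. Prime factorization: 24 = 2^3·3.
f is primitive ⇔ x has order 24 in GF(5)[x]/(f), i.e. x^(24/q) ≠ 1 for each prime q | 24.
x^(12) mod f = 4.
x^(8) mod f = x + 1.
None equal 1, so x has full order 24; f is primitive.

Yes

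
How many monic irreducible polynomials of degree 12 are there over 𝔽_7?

1153430600

x^(7^12) − x is the product of all monic irreducibles of degree dividing 12; Möbius inversion gives N = (1/12) Σ μ(12/d)·7^d.
Divisors of 12: 1, 2, 3, 4, 6, 12; μ(12/d) for each: 0, 1, 0, -1, -1, 1.
Σ = 7^2 − 7^4 − 7^6 + 7^12 = 13841167200.
N = 13841167200/12 = 1153430600.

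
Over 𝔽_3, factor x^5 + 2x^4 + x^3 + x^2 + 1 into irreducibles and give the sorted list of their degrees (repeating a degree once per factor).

1, 1, 3

Write g(x) = x^5 + 2x^4 + x^3 + x^2 + 1.
Roots in 𝔽_3: g(0) = 1; g(1) = 0 → root; g(2) = 2.
Linear factors from roots: (x + 2).
Complete factorization: g(x) = (x + 2)^2·(x^3 + x^2 + 2x + 1).
Factor degrees with multiplicity: 1 + 1 + 3 = 5.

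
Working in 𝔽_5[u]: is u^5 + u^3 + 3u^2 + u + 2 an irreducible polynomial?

Yes

Write P(u) = u^5 + u^3 + 3u^2 + u + 2.
Check for roots in 𝔽_5: P(0) = 2; P(1) = 3; P(2) = 1; P(3) = 2; P(4) = 2.
No roots, so no linear factors.
Degree-2 irreducible divisors: test the 10 monic irreducibles of degree 2 over GF(5).
None of them divide P (all give nonzero remainder).
No irreducible factor of degree ≤ 2 exists, so P is irreducible over GF(5).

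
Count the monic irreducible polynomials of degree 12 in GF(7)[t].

1153430600

Gauss's count: N_{7}(12) = (1/12) Σ_{d|12} μ(12/d)·7^d.
Divisors of 12: 1, 2, 3, 4, 6, 12; μ(12/d) for each: 0, 1, 0, -1, -1, 1.
Σ = 7^2 − 7^4 − 7^6 + 7^12 = 13841167200.
N = 13841167200/12 = 1153430600.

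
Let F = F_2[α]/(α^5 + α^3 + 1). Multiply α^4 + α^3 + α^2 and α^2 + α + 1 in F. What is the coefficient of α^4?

Multiply in F_2[α]: (α^4 + α^3 + α^2)·(α^2 + α + 1) = α^6 + α^4 + α^2.
Reduce using α^5 ≡ α^3 + 1 (mod α^5 + α^3 + 1).
Reduced: α^2 + α.

0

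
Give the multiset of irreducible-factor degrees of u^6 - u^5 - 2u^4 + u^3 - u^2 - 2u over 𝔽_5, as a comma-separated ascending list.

Write h(u) = u^6 - u^5 - 2u^4 + u^3 - u^2 - 2u.
Roots in 𝔽_5: h(0) = 0 → root; h(1) = 1; h(2) = 0 → root; h(3) = 1; h(4) = 0 → root.
Linear factors from roots: (u), (u - 2), (u + 1).
Complete factorization: h(u) = (u)·(u - 2)·(u + 1)^2·(u^2 - u + 1).
Factor degrees with multiplicity: 1 + 1 + 1 + 1 + 2 = 6.

1, 1, 1, 1, 2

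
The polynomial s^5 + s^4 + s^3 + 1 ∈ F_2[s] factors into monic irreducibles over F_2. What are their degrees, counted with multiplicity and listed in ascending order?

Write g(s) = s^5 + s^4 + s^3 + 1.
Roots in F_2: g(0) = 1; g(1) = 0 → root.
Linear factors from roots: (s + 1).
Complete factorization: g(s) = (s + 1)^2·(s^3 + s^2 + 1).
Factor degrees with multiplicity: 1 + 1 + 3 = 5.

1, 1, 3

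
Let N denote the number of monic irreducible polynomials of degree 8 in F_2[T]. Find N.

30

The number of monic irreducibles of degree 8 over GF(2) is (1/8)·Σ_{d∣8} μ(8/d) 2^d.
Divisors of 8: 1, 2, 4, 8; μ(8/d) for each: 0, 0, -1, 1.
Σ = − 2^4 + 2^8 = 240.
N = 240/8 = 30.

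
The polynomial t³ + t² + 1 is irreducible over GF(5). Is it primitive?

No

Write f(t) = t³ + t² + 1.
|GF(5^3)^×| = 5^3 − 1 = 124. Prime factorization: 124 = 2^2·31.
f is primitive ⇔ t has order 124 in GF(5)[t]/(f), i.e. t^(124/q) ≠ 1 for each prime q | 124.
t^(62) mod f = 1
t^(4) mod f = t² + 4t + 1.
Since t^(62) = 1, the order of t divides 62 < 124; not primitive.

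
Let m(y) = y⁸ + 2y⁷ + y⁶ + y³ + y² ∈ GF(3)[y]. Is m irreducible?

Check for roots in GF(3): m(0) = 0 → root; m(1) = 0 → root; m(2) = 0 → root.
m(0) = 0, so (y) divides m(y); m is reducible.

No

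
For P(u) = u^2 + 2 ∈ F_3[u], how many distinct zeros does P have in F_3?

2

Evaluate at each of the 3 elements of F_3:
P(0) = 2; P(1) = 0 → root; P(2) = 0 → root.
Roots: {1, 2}.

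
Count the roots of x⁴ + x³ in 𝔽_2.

Write h(x) = x⁴ + x³.
Evaluate at each of the 2 elements of 𝔽_2:
h(0) = 0 → root; h(1) = 0 → root.
Roots: {0, 1}.

2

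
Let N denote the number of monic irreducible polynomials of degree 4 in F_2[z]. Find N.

x^(2^4) − x is the product of all monic irreducibles of degree dividing 4; Möbius inversion gives N = (1/4) Σ μ(4/d)·2^d.
Divisors of 4: 1, 2, 4; μ(4/d) for each: 0, -1, 1.
Σ = − 2^2 + 2^4 = 12.
N = 12/4 = 3.

3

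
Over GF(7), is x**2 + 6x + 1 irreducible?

No

Write h(x) = x**2 + 6x + 1.
Check for roots in GF(7): h(0) = 1; h(1) = 1; h(2) = 3; h(3) = 0 → root; h(4) = 6; h(5) = 0 → root; h(6) = 3.
h(3) = 0, so (x − 3) divides h(x); h is reducible.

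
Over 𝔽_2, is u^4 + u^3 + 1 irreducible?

Yes

Write m(u) = u^4 + u^3 + 1.
Check for roots in 𝔽_2: m(0) = 1; m(1) = 1.
No roots, so no linear factors.
Monic irreducibles of degree 2 over GF(2): u^2 + u + 1.
None of them divide m (all give nonzero remainder).
No irreducible factor of degree ≤ 2 exists, so m is irreducible over GF(2).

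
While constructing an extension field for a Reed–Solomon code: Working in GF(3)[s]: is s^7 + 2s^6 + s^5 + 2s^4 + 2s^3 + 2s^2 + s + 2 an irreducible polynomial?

No

Write m(s) = s^7 + 2s^6 + s^5 + 2s^4 + 2s^3 + 2s^2 + s + 2.
Check for roots in GF(3): m(0) = 2; m(1) = 1; m(2) = 0 → root.
m(2) = 0, so (s − 2) divides m(s); m is reducible.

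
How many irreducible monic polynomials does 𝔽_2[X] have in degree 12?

335

x^(2^12) − x is the product of all monic irreducibles of degree dividing 12; Möbius inversion gives N = (1/12) Σ μ(12/d)·2^d.
Divisors of 12: 1, 2, 3, 4, 6, 12; μ(12/d) for each: 0, 1, 0, -1, -1, 1.
Σ = 2^2 − 2^4 − 2^6 + 2^12 = 4020.
N = 4020/12 = 335.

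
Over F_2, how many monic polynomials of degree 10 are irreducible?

99

x^(2^10) − x is the product of all monic irreducibles of degree dividing 10; Möbius inversion gives N = (1/10) Σ μ(10/d)·2^d.
Divisors of 10: 1, 2, 5, 10; μ(10/d) for each: 1, -1, -1, 1.
Σ = 2^1 − 2^2 − 2^5 + 2^10 = 990.
N = 990/10 = 99.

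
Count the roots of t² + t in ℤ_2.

Write f(t) = t² + t.
Evaluate at each of the 2 elements of ℤ_2:
f(0) = 0 → root; f(1) = 0 → root.
Roots: {0, 1}.

2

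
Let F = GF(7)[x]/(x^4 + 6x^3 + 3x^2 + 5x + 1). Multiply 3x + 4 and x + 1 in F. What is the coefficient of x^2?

Multiply in GF(7)[x]: (3x + 4)·(x + 1) = 3x^2 + 4.
Reduced: 3x^2 + 4.

3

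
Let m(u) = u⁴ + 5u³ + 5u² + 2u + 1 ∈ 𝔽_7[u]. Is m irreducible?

No

Check for roots in 𝔽_7: m(0) = 1; m(1) = 0 → root; m(2) = 4; m(3) = 2; m(4) = 0 → root; m(5) = 0 → root; m(6) = 0 → root.
m(1) = 0, so (u − 1) divides m(u); m is reducible.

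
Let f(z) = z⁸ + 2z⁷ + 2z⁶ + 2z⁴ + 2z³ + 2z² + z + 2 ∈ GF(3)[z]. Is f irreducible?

Check for roots in GF(3): f(0) = 2; f(1) = 2; f(2) = 1.
No roots, so no linear factors.
Monic irreducibles of degree 2 over GF(3): z² + 1, z² + z + 2, z² + 2z + 2.
None of them divide f (all give nonzero remainder).
Degree-3 irreducible divisors: test the 8 monic irreducibles of degree 3 over GF(3).
None of them divide f (all give nonzero remainder).
Degree-4 irreducible divisors: test the 18 monic irreducibles of degree 4 over GF(3).
None of them divide f (all give nonzero remainder).
No irreducible factor of degree ≤ 4 exists, so f is irreducible over GF(3).

Yes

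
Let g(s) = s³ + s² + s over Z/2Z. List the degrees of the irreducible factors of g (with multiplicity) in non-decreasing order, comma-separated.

1, 2

Roots in Z/2Z: g(0) = 0 → root; g(1) = 1.
Linear factors from roots: (s).
Complete factorization: g(s) = (s)·(s² + s + 1).
Factor degrees with multiplicity: 1 + 2 = 3.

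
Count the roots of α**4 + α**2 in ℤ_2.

Write g(α) = α**4 + α**2.
Evaluate at each of the 2 elements of ℤ_2:
g(0) = 0 → root; g(1) = 0 → root.
Roots: {0, 1}.

2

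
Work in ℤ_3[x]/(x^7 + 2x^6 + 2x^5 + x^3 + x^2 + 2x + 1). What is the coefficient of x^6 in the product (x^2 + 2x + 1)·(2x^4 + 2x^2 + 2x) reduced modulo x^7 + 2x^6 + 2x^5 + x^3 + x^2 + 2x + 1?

2

Multiply in ℤ_3[x]: (x^2 + 2x + 1)·(2x^4 + 2x^2 + 2x) = 2x^6 + x^5 + x^4 + 2x.
Reduced: 2x^6 + x^5 + x^4 + 2x.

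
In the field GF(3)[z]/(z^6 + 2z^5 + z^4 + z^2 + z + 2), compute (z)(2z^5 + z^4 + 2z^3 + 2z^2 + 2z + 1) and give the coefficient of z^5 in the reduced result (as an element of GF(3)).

0

Multiply in GF(3)[z]: (z)·(2z^5 + z^4 + 2z^3 + 2z^2 + 2z + 1) = 2z^6 + z^5 + 2z^4 + 2z^3 + 2z^2 + z.
Reduce using z^6 ≡ z^5 + 2z^4 + 2z^2 + 2z + 1 (mod z^6 + 2z^5 + z^4 + z^2 + z + 2).
Reduced: 2z^3 + 2z + 2.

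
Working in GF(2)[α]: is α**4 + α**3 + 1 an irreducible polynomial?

Yes

Write f(α) = α**4 + α**3 + 1.
Check for roots in GF(2): f(0) = 1; f(1) = 1.
No roots, so no linear factors.
Monic irreducibles of degree 2 over GF(2): α**2 + α + 1.
None of them divide f (all give nonzero remainder).
No irreducible factor of degree ≤ 2 exists, so f is irreducible over GF(2).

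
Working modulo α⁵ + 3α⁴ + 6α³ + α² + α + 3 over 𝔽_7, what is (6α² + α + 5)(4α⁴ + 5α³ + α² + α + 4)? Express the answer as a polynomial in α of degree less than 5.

α^4 + 5α^3 + 2α^2 + 3α + 1

Multiply in 𝔽_7[α]: (6α² + α + 5)·(4α⁴ + 5α³ + α² + α + 4) = 3α⁶ + 6α⁵ + 3α⁴ + 4α³ + 2α² + 2α + 6.
Reduce using α⁵ ≡ 4α⁴ + α³ + 6α² + 6α + 4 (mod α⁵ + 3α⁴ + 6α³ + α² + α + 3).
Reduced: α⁴ + 5α³ + 2α² + 3α + 1.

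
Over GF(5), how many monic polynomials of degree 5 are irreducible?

The number of monic irreducibles of degree 5 over GF(5) is (1/5)·Σ_{d∣5} μ(5/d) 5^d.
Divisors of 5: 1, 5; μ(5/d) for each: -1, 1.
Σ = − 5^1 + 5^5 = 3120.
N = 3120/5 = 624.

624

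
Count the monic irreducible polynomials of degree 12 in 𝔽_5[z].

Gauss's count: N_{5}(12) = (1/12) Σ_{d|12} μ(12/d)·5^d.
Divisors of 12: 1, 2, 3, 4, 6, 12; μ(12/d) for each: 0, 1, 0, -1, -1, 1.
Σ = 5^2 − 5^4 − 5^6 + 5^12 = 244124400.
N = 244124400/12 = 20343700.

20343700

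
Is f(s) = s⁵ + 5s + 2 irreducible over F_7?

Yes

Check for roots in F_7: f(0) = 2; f(1) = 1; f(2) = 2; f(3) = 1; f(4) = 3; f(5) = 2; f(6) = 3.
No roots, so no linear factors.
Degree-2 irreducible divisors: test the 21 monic irreducibles of degree 2 over GF(7).
None of them divide f (all give nonzero remainder).
No irreducible factor of degree ≤ 2 exists, so f is irreducible over GF(7).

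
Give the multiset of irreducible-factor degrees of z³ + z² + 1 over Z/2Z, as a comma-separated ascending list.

3

Write g(z) = z³ + z² + 1.
Roots in Z/2Z: g(0) = 1; g(1) = 1.
Complete factorization: g(z) = (z³ + z² + 1).
Factor degrees with multiplicity: 3 = 3.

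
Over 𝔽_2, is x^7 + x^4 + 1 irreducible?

Yes

Write m(x) = x^7 + x^4 + 1.
Check for roots in 𝔽_2: m(0) = 1; m(1) = 1.
No roots, so no linear factors.
Monic irreducibles of degree 2 over GF(2): x^2 + x + 1.
None of them divide m (all give nonzero remainder).
Monic irreducibles of degree 3 over GF(2): x^3 + x + 1, x^3 + x^2 + 1.
None of them divide m (all give nonzero remainder).
No irreducible factor of degree ≤ 3 exists, so m is irreducible over GF(2).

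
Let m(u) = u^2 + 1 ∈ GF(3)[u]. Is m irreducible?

Yes

Check for roots in GF(3): m(0) = 1; m(1) = 2; m(2) = 2.
No roots. A degree-2 polynomial over a field with no linear factor is irreducible.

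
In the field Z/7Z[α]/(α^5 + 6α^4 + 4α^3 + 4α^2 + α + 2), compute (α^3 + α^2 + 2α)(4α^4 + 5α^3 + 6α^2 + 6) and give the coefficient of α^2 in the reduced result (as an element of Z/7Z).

5

Multiply in Z/7Z[α]: (α^3 + α^2 + 2α)·(4α^4 + 5α^3 + 6α^2 + 6) = 4α^7 + 2α^6 + 5α^5 + 2α^4 + 4α^3 + 6α^2 + 5α.
Reduce using α^5 ≡ α^4 + 3α^3 + 3α^2 + 6α + 5 (mod α^5 + 6α^4 + 4α^3 + 4α^2 + α + 2).
Reduced: 6α^4 + 3α^3 + 5α^2 + 5α + 3.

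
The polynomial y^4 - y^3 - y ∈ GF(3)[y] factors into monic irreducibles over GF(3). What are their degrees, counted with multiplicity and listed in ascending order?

Write h(y) = y^4 - y^3 - y.
Roots in GF(3): h(0) = 0 → root; h(1) = 2; h(2) = 0 → root.
Linear factors from roots: (y), (y + 1).
Complete factorization: h(y) = (y)·(y + 1)·(y^2 + y - 1).
Factor degrees with multiplicity: 1 + 1 + 2 = 4.

1, 1, 2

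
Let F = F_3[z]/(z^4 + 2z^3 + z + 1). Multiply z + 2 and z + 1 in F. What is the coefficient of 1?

Multiply in F_3[z]: (z + 2)·(z + 1) = z^2 + 2.
Reduced: z^2 + 2.

2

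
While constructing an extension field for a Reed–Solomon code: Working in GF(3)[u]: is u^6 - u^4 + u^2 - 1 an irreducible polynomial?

Write P(u) = u^6 - u^4 + u^2 - 1.
Check for roots in GF(3): P(0) = 2; P(1) = 0 → root; P(2) = 0 → root.
P(1) = 0, so (u − 1) divides P(u); P is reducible.

No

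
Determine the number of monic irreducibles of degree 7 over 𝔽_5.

The number of monic irreducibles of degree 7 over GF(5) is (1/7)·Σ_{d∣7} μ(7/d) 5^d.
Divisors of 7: 1, 7; μ(7/d) for each: -1, 1.
Σ = − 5^1 + 5^7 = 78120.
N = 78120/7 = 11160.

11160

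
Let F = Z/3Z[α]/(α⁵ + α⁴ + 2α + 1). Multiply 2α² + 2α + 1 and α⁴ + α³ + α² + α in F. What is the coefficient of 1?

Multiply in Z/3Z[α]: (2α² + 2α + 1)·(α⁴ + α³ + α² + α) = 2α⁶ + α⁵ + 2α⁴ + 2α³ + α.
Reduce using α⁵ ≡ 2α⁴ + α + 2 (mod α⁵ + α⁴ + 2α + 1).
Reduced: 2α³ + 2α² + α + 1.

1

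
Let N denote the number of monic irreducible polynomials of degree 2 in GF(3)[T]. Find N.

Gauss's count: N_{3}(2) = (1/2) Σ_{d|2} μ(2/d)·3^d.
Divisors of 2: 1, 2; μ(2/d) for each: -1, 1.
Σ = − 3^1 + 3^2 = 6.
N = 6/2 = 3.

3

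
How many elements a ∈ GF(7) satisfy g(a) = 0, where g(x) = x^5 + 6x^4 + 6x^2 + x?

4

Evaluate at each of the 7 elements of GF(7):
g(0) = 0 → root; g(1) = 0 → root; g(2) = 0 → root; g(3) = 2; g(4) = 0 → root; g(5) = 2; g(6) = 3.
Roots: {0, 1, 2, 4}.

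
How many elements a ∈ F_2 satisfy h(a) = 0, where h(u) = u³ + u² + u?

1

Evaluate at each of the 2 elements of F_2:
h(0) = 0 → root; h(1) = 1.
Roots: {0}.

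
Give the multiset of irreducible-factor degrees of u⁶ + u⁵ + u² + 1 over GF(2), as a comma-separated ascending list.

1, 2, 3

Write g(u) = u⁶ + u⁵ + u² + 1.
Roots in GF(2): g(0) = 1; g(1) = 0 → root.
Linear factors from roots: (u + 1).
Complete factorization: g(u) = (u + 1)·(u² + u + 1)·(u³ + u² + 1).
Factor degrees with multiplicity: 1 + 2 + 3 = 6.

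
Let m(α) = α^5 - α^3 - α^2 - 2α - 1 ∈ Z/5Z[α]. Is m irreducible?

Check for roots in Z/5Z: m(0) = 4; m(1) = 1; m(2) = 0 → root; m(3) = 0 → root; m(4) = 0 → root.
m(2) = 0, so (α − 2) divides m(α); m is reducible.

No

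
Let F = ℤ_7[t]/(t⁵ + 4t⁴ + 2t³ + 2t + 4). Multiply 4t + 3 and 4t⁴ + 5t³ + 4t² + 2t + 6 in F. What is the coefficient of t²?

6

Multiply in ℤ_7[t]: (4t + 3)·(4t⁴ + 5t³ + 4t² + 2t + 6) = 2t⁵ + 4t⁴ + 3t³ + 6t² + 2t + 4.
Reduce using t⁵ ≡ 3t⁴ + 5t³ + 5t + 3 (mod t⁵ + 4t⁴ + 2t³ + 2t + 4).
Reduced: 3t⁴ + 6t³ + 6t² + 5t + 3.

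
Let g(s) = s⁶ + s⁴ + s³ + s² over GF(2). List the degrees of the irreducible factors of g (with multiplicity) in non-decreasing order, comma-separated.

Roots in GF(2): g(0) = 0 → root; g(1) = 0 → root.
Linear factors from roots: (s), (s + 1).
Complete factorization: g(s) = (s + 1)·(s)^2·(s³ + s² + 1).
Factor degrees with multiplicity: 1 + 1 + 1 + 3 = 6.

1, 1, 1, 3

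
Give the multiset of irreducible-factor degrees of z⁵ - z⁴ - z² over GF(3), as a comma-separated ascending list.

Write g(z) = z⁵ - z⁴ - z².
Roots in GF(3): g(0) = 0 → root; g(1) = 2; g(2) = 0 → root.
Linear factors from roots: (z), (z + 1).
Complete factorization: g(z) = (z + 1)·(z)^2·(z² + z - 1).
Factor degrees with multiplicity: 1 + 1 + 1 + 2 = 5.

1, 1, 1, 2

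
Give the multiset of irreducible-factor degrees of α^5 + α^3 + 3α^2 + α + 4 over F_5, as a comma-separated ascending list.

1, 1, 3

Write g(α) = α^5 + α^3 + 3α^2 + α + 4.
Roots in F_5: g(0) = 4; g(1) = 0 → root; g(2) = 3; g(3) = 4; g(4) = 4.
Linear factors from roots: (α + 4).
Complete factorization: g(α) = (α + 4)^2·(α^3 + 2α^2 + 4α + 4).
Factor degrees with multiplicity: 1 + 1 + 3 = 5.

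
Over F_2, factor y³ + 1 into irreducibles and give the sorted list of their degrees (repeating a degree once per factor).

Write f(y) = y³ + 1.
Roots in F_2: f(0) = 1; f(1) = 0 → root.
Linear factors from roots: (y + 1).
Complete factorization: f(y) = (y + 1)·(y² + y + 1).
Factor degrees with multiplicity: 1 + 2 = 3.

1, 2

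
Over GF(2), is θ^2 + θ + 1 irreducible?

Write h(θ) = θ^2 + θ + 1.
Check for roots in GF(2): h(0) = 1; h(1) = 1.
No roots. A degree-2 polynomial over a field with no linear factor is irreducible.

Yes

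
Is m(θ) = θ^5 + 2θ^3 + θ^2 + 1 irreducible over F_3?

Check for roots in F_3: m(0) = 1; m(1) = 2; m(2) = 2.
No roots, so no linear factors.
Monic irreducibles of degree 2 over GF(3): θ^2 + 1, θ^2 + θ + 2, θ^2 + 2θ + 2.
None of them divide m (all give nonzero remainder).
No irreducible factor of degree ≤ 2 exists, so m is irreducible over GF(3).

Yes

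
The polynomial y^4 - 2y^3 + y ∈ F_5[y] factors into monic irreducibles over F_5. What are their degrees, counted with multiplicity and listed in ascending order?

1, 1, 1, 1

Write f(y) = y^4 - 2y^3 + y.
Roots in F_5: f(0) = 0 → root; f(1) = 0 → root; f(2) = 2; f(3) = 0 → root; f(4) = 2.
Linear factors from roots: (y), (y - 1), (y + 2).
Complete factorization: f(y) = (y)·(y - 1)·(y + 2)^2.
Factor degrees with multiplicity: 1 + 1 + 1 + 1 = 4.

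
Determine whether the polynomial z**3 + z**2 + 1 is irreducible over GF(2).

Write h(z) = z**3 + z**2 + 1.
Check for roots in GF(2): h(0) = 1; h(1) = 1.
No roots. A degree-3 polynomial over a field with no linear factor is irreducible.

Yes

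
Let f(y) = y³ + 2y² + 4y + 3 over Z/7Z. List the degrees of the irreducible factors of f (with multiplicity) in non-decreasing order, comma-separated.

Linear factors from roots: (y + 1).
Complete factorization: f(y) = (y + 1)·(y² + y + 3).
Factor degrees with multiplicity: 1 + 2 = 3.

1, 2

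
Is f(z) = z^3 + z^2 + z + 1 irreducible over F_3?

No

Check for roots in F_3: f(0) = 1; f(1) = 1; f(2) = 0 → root.
f(2) = 0, so (z − 2) divides f(z); f is reducible.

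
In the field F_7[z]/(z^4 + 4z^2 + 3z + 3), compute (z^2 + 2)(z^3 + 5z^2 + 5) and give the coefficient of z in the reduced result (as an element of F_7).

3

Multiply in F_7[z]: (z^2 + 2)·(z^3 + 5z^2 + 5) = z^5 + 5z^4 + 2z^3 + z^2 + 3.
Reduce using z^4 ≡ 3z^2 + 4z + 4 (mod z^4 + 4z^2 + 3z + 3).
Reduced: 5z^3 + 6z^2 + 3z + 2.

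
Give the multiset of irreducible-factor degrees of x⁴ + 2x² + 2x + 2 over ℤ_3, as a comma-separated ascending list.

1, 1, 2

Write h(x) = x⁴ + 2x² + 2x + 2.
Roots in ℤ_3: h(0) = 2; h(1) = 1; h(2) = 0 → root.
Linear factors from roots: (x + 1).
Complete factorization: h(x) = (x + 1)^2·(x² + x + 2).
Factor degrees with multiplicity: 1 + 1 + 2 = 4.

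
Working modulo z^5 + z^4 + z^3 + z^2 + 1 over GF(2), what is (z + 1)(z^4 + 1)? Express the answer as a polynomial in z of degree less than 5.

Multiply in GF(2)[z]: (z + 1)·(z^4 + 1) = z^5 + z^4 + z + 1.
Reduce using z^5 ≡ z^4 + z^3 + z^2 + 1 (mod z^5 + z^4 + z^3 + z^2 + 1).
Reduced: z^3 + z^2 + z.

z^3 + z^2 + z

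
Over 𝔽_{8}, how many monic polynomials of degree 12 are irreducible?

5726600880

The number of monic irreducibles of degree 12 over GF(8) is (1/12)·Σ_{d∣12} μ(12/d) 8^d.
Divisors of 12: 1, 2, 3, 4, 6, 12; μ(12/d) for each: 0, 1, 0, -1, -1, 1.
Σ = 8^2 − 8^4 − 8^6 + 8^12 = 68719210560.
N = 68719210560/12 = 5726600880.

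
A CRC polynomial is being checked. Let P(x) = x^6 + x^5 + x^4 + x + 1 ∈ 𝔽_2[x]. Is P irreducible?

Check for roots in 𝔽_2: P(0) = 1; P(1) = 1.
No roots, so no linear factors.
Monic irreducibles of degree 2 over GF(2): x^2 + x + 1.
None of them divide P (all give nonzero remainder).
Monic irreducibles of degree 3 over GF(2): x^3 + x + 1, x^3 + x^2 + 1.
None of them divide P (all give nonzero remainder).
No irreducible factor of degree ≤ 3 exists, so P is irreducible over GF(2).

Yes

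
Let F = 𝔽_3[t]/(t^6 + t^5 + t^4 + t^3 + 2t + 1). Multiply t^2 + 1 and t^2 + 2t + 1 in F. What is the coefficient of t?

2

Multiply in 𝔽_3[t]: (t^2 + 1)·(t^2 + 2t + 1) = t^4 + 2t^3 + 2t^2 + 2t + 1.
Reduced: t^4 + 2t^3 + 2t^2 + 2t + 1.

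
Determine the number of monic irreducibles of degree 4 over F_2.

By the necklace-counting formula, N_2(4) = (1/4) Σ_{d|4} μ(4/d)·2^d.
Divisors of 4: 1, 2, 4; μ(4/d) for each: 0, -1, 1.
Σ = − 2^2 + 2^4 = 12.
N = 12/4 = 3.

3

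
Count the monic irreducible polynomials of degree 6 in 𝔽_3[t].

x^(3^6) − x is the product of all monic irreducibles of degree dividing 6; Möbius inversion gives N = (1/6) Σ μ(6/d)·3^d.
Divisors of 6: 1, 2, 3, 6; μ(6/d) for each: 1, -1, -1, 1.
Σ = 3^1 − 3^2 − 3^3 + 3^6 = 696.
N = 696/6 = 116.

116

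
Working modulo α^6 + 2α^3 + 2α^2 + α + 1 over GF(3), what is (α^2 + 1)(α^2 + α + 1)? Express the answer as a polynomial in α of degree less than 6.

α^4 + α^3 + 2α^2 + α + 1

Multiply in GF(3)[α]: (α^2 + 1)·(α^2 + α + 1) = α^4 + α^3 + 2α^2 + α + 1.
Reduced: α^4 + α^3 + 2α^2 + α + 1.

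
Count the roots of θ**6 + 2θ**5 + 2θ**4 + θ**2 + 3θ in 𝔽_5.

3

Write P(θ) = θ**6 + 2θ**5 + 2θ**4 + θ**2 + 3θ.
Evaluate at each of the 5 elements of 𝔽_5:
P(0) = 0 → root; P(1) = 4; P(2) = 0 → root; P(3) = 0 → root; P(4) = 4.
Roots: {0, 2, 3}.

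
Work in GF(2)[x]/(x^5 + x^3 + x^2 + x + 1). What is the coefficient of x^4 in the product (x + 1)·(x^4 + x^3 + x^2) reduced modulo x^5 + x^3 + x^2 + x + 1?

0

Multiply in GF(2)[x]: (x + 1)·(x^4 + x^3 + x^2) = x^5 + x^2.
Reduce using x^5 ≡ x^3 + x^2 + x + 1 (mod x^5 + x^3 + x^2 + x + 1).
Reduced: x^3 + x + 1.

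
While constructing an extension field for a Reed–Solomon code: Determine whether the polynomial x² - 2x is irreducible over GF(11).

Write m(x) = x² - 2x.
Check each element of GF(11) for a root: m(0)=0, m(1)=10, m(2)=0, m(3)=3, m(4)=8, m(5)=4, m(6)=2, m(7)=2, m(8)=4, m(9)=8, m(10)=3.
m(0) = 0, so (x) divides m(x); m is reducible.

No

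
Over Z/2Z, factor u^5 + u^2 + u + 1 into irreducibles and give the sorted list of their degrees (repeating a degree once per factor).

1, 1, 3

Write h(u) = u^5 + u^2 + u + 1.
Roots in Z/2Z: h(0) = 1; h(1) = 0 → root.
Linear factors from roots: (u + 1).
Complete factorization: h(u) = (u + 1)^2·(u^3 + u + 1).
Factor degrees with multiplicity: 1 + 1 + 3 = 5.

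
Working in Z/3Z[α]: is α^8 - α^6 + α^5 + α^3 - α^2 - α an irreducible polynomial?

No

Write g(α) = α^8 - α^6 + α^5 + α^3 - α^2 - α.
Check for roots in Z/3Z: g(0) = 0 → root; g(1) = 0 → root; g(2) = 1.
g(0) = 0, so (α) divides g(α); g is reducible.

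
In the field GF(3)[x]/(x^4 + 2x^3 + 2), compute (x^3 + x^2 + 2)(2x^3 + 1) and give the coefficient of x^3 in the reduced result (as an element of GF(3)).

Multiply in GF(3)[x]: (x^3 + x^2 + 2)·(2x^3 + 1) = 2x^6 + 2x^5 + 2x^3 + x^2 + 2.
Reduce using x^4 ≡ x^3 + 1 (mod x^4 + 2x^3 + 2).
Reduced: x.

0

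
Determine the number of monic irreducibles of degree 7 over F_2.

18

Gauss's count: N_{2}(7) = (1/7) Σ_{d|7} μ(7/d)·2^d.
Divisors of 7: 1, 7; μ(7/d) for each: -1, 1.
Σ = − 2^1 + 2^7 = 126.
N = 126/7 = 18.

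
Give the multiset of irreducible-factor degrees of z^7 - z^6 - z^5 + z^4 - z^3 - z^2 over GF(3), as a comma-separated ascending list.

Write g(z) = z^7 - z^6 - z^5 + z^4 - z^3 - z^2.
Roots in GF(3): g(0) = 0 → root; g(1) = 1; g(2) = 0 → root.
Linear factors from roots: (z), (z + 1).
Complete factorization: g(z) = (z)^2·(z + 1)^3·(z^2 - z - 1).
Factor degrees with multiplicity: 1 + 1 + 1 + 1 + 1 + 2 = 7.

1, 1, 1, 1, 1, 2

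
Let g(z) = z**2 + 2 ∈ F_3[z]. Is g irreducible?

Check for roots in F_3: g(0) = 2; g(1) = 0 → root; g(2) = 0 → root.
g(1) = 0, so (z − 1) divides g(z); g is reducible.

No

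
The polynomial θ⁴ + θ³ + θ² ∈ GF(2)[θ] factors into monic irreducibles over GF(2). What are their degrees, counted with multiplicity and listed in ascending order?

1, 1, 2

Write f(θ) = θ⁴ + θ³ + θ².
Roots in GF(2): f(0) = 0 → root; f(1) = 1.
Linear factors from roots: (θ).
Complete factorization: f(θ) = (θ)^2·(θ² + θ + 1).
Factor degrees with multiplicity: 1 + 1 + 2 = 4.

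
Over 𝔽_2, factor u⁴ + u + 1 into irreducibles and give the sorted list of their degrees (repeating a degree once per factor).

4

Write f(u) = u⁴ + u + 1.
Roots in 𝔽_2: f(0) = 1; f(1) = 1.
Complete factorization: f(u) = (u⁴ + u + 1).
Factor degrees with multiplicity: 4 = 4.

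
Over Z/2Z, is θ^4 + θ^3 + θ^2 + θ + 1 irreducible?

Yes

Write P(θ) = θ^4 + θ^3 + θ^2 + θ + 1.
Check for roots in Z/2Z: P(0) = 1; P(1) = 1.
No roots, so no linear factors.
Monic irreducibles of degree 2 over GF(2): θ^2 + θ + 1.
None of them divide P (all give nonzero remainder).
No irreducible factor of degree ≤ 2 exists, so P is irreducible over GF(2).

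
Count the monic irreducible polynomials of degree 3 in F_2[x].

2

x^(2^3) − x is the product of all monic irreducibles of degree dividing 3; Möbius inversion gives N = (1/3) Σ μ(3/d)·2^d.
Divisors of 3: 1, 3; μ(3/d) for each: -1, 1.
Σ = − 2^1 + 2^3 = 6.
N = 6/3 = 2.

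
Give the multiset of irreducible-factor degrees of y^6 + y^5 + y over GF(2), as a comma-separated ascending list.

1, 2, 3

Write g(y) = y^6 + y^5 + y.
Roots in GF(2): g(0) = 0 → root; g(1) = 1.
Linear factors from roots: (y).
Complete factorization: g(y) = (y)·(y^2 + y + 1)·(y^3 + y + 1).
Factor degrees with multiplicity: 1 + 2 + 3 = 6.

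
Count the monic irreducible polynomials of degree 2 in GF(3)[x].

x^(3^2) − x is the product of all monic irreducibles of degree dividing 2; Möbius inversion gives N = (1/2) Σ μ(2/d)·3^d.
Divisors of 2: 1, 2; μ(2/d) for each: -1, 1.
Σ = − 3^1 + 3^2 = 6.
N = 6/2 = 3.

3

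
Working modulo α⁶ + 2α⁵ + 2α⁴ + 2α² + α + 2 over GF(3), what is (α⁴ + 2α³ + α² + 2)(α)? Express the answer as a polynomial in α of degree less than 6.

α^5 + 2α^4 + α^3 + 2α

Multiply in GF(3)[α]: (α⁴ + 2α³ + α² + 2)·(α) = α⁵ + 2α⁴ + α³ + 2α.
Reduced: α⁵ + 2α⁴ + α³ + 2α.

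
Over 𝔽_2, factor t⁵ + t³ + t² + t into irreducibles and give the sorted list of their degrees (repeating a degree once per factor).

1, 1, 3

Write f(t) = t⁵ + t³ + t² + t.
Roots in 𝔽_2: f(0) = 0 → root; f(1) = 0 → root.
Linear factors from roots: (t), (t + 1).
Complete factorization: f(t) = (t)·(t + 1)·(t³ + t² + 1).
Factor degrees with multiplicity: 1 + 1 + 3 = 5.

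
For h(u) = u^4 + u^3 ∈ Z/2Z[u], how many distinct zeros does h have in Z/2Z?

Evaluate at each of the 2 elements of Z/2Z:
h(0) = 0 → root; h(1) = 0 → root.
Roots: {0, 1}.

2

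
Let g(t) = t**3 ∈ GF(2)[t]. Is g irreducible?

Check for roots in GF(2): g(0) = 0 → root; g(1) = 1.
g(0) = 0, so (t) divides g(t); g is reducible.

No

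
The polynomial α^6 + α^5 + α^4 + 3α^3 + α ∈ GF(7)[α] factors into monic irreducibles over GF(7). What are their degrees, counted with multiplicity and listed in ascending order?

Write g(α) = α^6 + α^5 + α^4 + 3α^3 + α.
Linear factors from roots: (α), (α - 1), (α + 3).
Complete factorization: g(α) = (α)·(α + 3)·(α - 1)·(α^3 - α^2 - α + 2).
Factor degrees with multiplicity: 1 + 1 + 1 + 3 = 6.

1, 1, 1, 3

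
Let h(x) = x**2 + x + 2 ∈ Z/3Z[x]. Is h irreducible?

Yes

Check for roots in Z/3Z: h(0) = 2; h(1) = 1; h(2) = 2.
No roots. A degree-2 polynomial over a field with no linear factor is irreducible.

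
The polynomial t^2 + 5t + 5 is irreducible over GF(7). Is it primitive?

Yes

Write f(t) = t^2 + 5t + 5.
|GF(7^2)^×| = 7^2 − 1 = 48. Prime factorization: 48 = 2^4·3.
f is primitive ⇔ t has order 48 in GF(7)[t]/(f), i.e. t^(48/q) ≠ 1 for each prime q | 48.
t^(24) mod f = 6.
t^(16) mod f = 4.
None equal 1, so t has full order 48; f is primitive.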